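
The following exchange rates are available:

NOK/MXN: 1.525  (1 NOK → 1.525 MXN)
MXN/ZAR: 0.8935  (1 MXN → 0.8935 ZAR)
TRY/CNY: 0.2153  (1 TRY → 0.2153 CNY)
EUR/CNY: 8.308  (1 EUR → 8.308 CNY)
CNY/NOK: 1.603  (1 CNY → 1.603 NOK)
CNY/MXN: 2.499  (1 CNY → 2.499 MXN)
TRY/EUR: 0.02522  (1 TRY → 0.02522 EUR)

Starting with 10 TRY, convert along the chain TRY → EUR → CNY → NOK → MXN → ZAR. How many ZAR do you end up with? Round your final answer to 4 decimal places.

4.5766

10 TRY × 0.02522 = 0.2522 EUR
0.2522 EUR × 8.308 = 2.0952776 CNY
2.0952776 CNY × 1.603 = 3.3587299928 NOK
3.3587299928 NOK × 1.525 = 5.12206323902 MXN
5.12206323902 MXN × 0.8935 = 4.57656350406437 ZAR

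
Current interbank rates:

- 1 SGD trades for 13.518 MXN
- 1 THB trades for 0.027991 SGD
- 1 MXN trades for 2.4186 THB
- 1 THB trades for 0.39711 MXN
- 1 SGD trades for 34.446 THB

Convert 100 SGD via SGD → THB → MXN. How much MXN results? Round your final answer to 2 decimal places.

1367.89

100 SGD × 34.446 = 3444.6 THB
3444.6 THB × 0.39711 = 1367.885106 MXN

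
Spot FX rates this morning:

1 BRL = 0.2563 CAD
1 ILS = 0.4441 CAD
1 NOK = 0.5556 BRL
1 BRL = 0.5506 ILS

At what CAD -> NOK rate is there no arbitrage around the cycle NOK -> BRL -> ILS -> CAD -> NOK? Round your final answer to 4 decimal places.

Known legs of the cycle: 0.5556 × 0.5506 × 0.4441 = 0.135856123176
For no arbitrage the full-cycle product must be 1, so the missing rate is 1 / 0.135856123176 ≈ 7.360728.

7.3607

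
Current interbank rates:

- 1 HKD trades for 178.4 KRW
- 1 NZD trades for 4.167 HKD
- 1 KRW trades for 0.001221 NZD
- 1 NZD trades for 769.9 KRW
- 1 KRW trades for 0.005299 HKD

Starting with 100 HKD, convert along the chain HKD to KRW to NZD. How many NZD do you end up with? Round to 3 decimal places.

21.783

100 HKD × 178.4 = 17840 KRW
17840 KRW × 0.001221 = 21.78264 NZD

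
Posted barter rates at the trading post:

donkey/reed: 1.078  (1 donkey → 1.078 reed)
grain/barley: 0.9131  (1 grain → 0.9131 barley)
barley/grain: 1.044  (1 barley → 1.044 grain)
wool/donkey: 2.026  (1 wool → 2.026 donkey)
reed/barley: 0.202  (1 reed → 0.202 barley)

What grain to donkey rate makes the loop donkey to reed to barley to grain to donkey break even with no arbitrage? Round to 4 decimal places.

Known legs of the cycle: 1.078 × 0.202 × 1.044 = 0.227337264
For no arbitrage the full-cycle product must be 1, so the missing rate is 1 / 0.227337264 ≈ 4.398751.

4.3988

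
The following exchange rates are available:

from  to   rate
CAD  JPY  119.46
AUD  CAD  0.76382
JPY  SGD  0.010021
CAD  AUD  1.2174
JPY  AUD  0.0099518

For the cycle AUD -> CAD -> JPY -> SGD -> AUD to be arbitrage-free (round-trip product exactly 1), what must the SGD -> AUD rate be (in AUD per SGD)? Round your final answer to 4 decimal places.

Known legs of the cycle: 0.76382 × 119.46 × 0.010021 = 0.9143755366812
For no arbitrage the full-cycle product must be 1, so the missing rate is 1 / 0.9143755366812 ≈ 1.093643.

1.0936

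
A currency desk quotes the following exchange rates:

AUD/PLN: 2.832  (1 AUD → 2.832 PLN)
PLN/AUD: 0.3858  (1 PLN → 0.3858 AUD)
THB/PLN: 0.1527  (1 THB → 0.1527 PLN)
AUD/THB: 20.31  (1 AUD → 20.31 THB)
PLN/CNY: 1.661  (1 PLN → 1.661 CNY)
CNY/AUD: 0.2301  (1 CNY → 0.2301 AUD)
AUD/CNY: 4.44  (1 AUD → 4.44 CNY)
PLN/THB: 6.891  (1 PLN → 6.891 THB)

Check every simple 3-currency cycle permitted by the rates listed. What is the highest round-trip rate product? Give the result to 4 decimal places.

AUD→THB→PLN→AUD: 20.31 × 0.1527 × 0.3858 = 1.19650
AUD→PLN→CNY→AUD: 2.832 × 1.661 × 0.2301 = 1.08238
Maximum is AUD→THB→PLN→AUD at 1.1965; arbitrage exists.

1.1965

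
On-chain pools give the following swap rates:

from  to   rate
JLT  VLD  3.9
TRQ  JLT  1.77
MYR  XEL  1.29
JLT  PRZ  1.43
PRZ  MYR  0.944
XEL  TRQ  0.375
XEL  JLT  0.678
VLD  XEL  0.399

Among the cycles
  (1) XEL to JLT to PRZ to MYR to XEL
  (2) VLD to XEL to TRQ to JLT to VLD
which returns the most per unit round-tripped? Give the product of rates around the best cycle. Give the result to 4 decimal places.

1.1807

(1) 0.678 × 1.43 × 0.944 × 1.29 = 1.18067
(2) 0.399 × 0.375 × 1.77 × 3.9 = 1.03286
Highest is cycle (1) at 1.1807 (>1, arbitrage).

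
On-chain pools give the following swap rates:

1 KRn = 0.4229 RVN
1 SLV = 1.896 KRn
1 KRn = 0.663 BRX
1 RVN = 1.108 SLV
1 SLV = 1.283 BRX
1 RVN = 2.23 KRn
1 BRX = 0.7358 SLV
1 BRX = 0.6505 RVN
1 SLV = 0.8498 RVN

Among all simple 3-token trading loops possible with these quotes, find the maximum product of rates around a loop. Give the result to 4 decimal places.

BRX→RVN→KRn→BRX: 0.6505 × 2.23 × 0.663 = 0.96176
BRX→SLV→KRn→BRX: 0.7358 × 1.896 × 0.663 = 0.92494
BRX→RVN→SLV→BRX: 0.6505 × 1.108 × 1.283 = 0.92473
RVN→SLV→KRn→RVN: 1.108 × 1.896 × 0.4229 = 0.88841
Maximum is BRX→RVN→KRn→BRX at 0.9618; no arbitrage — every cycle loses value.

0.9618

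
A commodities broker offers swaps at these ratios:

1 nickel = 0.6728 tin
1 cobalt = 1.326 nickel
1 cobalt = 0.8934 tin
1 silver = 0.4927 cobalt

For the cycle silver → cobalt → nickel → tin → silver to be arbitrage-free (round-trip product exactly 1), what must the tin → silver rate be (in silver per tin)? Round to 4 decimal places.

Known legs of the cycle: 0.4927 × 1.326 × 0.6728 = 0.43955383056
For no arbitrage the full-cycle product must be 1, so the missing rate is 1 / 0.43955383056 ≈ 2.275034.

2.2750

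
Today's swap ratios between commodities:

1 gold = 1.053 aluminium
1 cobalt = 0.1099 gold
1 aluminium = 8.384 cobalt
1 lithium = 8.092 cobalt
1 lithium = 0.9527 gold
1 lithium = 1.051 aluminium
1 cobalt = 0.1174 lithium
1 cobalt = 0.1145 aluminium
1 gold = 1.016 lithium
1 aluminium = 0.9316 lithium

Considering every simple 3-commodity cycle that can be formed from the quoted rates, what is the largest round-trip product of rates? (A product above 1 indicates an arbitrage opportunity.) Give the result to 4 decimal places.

lithium→aluminium→cobalt→lithium: 1.051 × 8.384 × 0.1174 = 1.03448
gold→aluminium→cobalt→gold: 1.053 × 8.384 × 0.1099 = 0.97024
gold→aluminium→lithium→gold: 1.053 × 0.9316 × 0.9527 = 0.93457
gold→lithium→cobalt→gold: 1.016 × 8.092 × 0.1099 = 0.90354
lithium→cobalt→aluminium→lithium: 8.092 × 0.1145 × 0.9316 = 0.86316
Maximum is lithium→aluminium→cobalt→lithium at 1.0345; arbitrage exists.

1.0345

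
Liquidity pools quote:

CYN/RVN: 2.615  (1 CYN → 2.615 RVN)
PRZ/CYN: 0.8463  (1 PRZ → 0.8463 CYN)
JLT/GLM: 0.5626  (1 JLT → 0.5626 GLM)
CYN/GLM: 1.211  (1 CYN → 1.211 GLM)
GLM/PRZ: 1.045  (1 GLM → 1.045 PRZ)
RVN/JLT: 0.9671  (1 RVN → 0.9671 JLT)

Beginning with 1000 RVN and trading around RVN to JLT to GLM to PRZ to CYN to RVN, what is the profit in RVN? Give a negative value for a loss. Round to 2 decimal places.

1000 RVN × 0.9671 = 967.1 JLT
967.1 JLT × 0.5626 = 544.09046 GLM
544.09046 GLM × 1.045 = 568.5745307 PRZ
568.5745307 PRZ × 0.8463 = 481.18462533141 CYN
481.18462533141 CYN × 2.615 = 1258.29779524163715 RVN
Net change: 1258.29779524163715 − 1000 = 258.29779524163715 RVN

258.30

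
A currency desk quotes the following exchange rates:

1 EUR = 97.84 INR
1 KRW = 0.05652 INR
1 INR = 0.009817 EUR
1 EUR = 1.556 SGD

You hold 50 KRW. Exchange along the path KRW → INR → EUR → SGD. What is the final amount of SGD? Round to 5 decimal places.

50 KRW × 0.05652 = 2.826 INR
2.826 INR × 0.009817 = 0.027742842 EUR
0.027742842 EUR × 1.556 = 0.043167862152 SGD

0.04317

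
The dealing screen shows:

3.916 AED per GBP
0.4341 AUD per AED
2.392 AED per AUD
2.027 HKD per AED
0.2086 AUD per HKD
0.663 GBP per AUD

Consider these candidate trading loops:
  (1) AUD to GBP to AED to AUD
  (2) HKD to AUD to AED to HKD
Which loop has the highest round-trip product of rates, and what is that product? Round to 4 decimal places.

1.1271

(1) 0.663 × 3.916 × 0.4341 = 1.12706
(2) 0.2086 × 2.392 × 2.027 = 1.01141
Highest is cycle (1) at 1.1271 (>1, arbitrage).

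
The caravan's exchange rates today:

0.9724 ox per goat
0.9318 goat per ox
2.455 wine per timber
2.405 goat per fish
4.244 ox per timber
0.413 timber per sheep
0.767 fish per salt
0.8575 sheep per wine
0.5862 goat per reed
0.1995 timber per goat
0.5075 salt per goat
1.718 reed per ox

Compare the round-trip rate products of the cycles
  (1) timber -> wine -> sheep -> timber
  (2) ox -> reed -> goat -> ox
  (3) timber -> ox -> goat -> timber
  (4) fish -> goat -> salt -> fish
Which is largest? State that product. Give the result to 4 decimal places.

(1) 2.455 × 0.8575 × 0.413 = 0.86943
(2) 1.718 × 0.5862 × 0.9724 = 0.97930
(3) 4.244 × 0.9318 × 0.1995 = 0.78893
(4) 2.405 × 0.5075 × 0.767 = 0.93615
Highest is cycle (2) at 0.9793 (≤1, no arbitrage).

0.9793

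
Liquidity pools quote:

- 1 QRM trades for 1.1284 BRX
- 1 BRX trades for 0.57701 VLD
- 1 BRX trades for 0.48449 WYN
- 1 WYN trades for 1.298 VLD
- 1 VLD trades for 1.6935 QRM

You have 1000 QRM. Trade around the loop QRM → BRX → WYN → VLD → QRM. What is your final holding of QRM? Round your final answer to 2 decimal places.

1201.73

1000 QRM × 1.1284 = 1128.4 BRX
1128.4 BRX × 0.48449 = 546.698516 WYN
546.698516 WYN × 1.298 = 709.614673768 VLD
709.614673768 VLD × 1.6935 = 1201.732450026108 QRM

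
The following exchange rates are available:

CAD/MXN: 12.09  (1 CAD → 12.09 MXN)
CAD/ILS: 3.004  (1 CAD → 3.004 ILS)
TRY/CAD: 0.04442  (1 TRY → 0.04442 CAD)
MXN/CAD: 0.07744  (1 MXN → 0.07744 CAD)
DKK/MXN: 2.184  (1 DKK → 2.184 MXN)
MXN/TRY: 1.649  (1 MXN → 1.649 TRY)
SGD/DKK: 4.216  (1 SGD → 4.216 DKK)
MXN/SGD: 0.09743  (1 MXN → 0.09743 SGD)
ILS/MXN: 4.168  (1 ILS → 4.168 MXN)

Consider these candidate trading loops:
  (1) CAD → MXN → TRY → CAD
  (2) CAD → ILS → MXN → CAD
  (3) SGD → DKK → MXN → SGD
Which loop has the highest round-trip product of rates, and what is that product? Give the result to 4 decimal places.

(1) 12.09 × 1.649 × 0.04442 = 0.88558
(2) 3.004 × 4.168 × 0.07744 = 0.96960
(3) 4.216 × 2.184 × 0.09743 = 0.89711
Highest is cycle (2) at 0.9696 (≤1, no arbitrage).

0.9696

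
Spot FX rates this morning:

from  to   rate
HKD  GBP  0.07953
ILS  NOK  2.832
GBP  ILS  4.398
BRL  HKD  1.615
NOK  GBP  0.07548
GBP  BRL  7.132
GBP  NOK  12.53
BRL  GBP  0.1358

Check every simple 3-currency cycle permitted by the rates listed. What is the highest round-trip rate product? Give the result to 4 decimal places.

0.9401

GBP→ILS→NOK→GBP: 4.398 × 2.832 × 0.07548 = 0.94011
BRL→HKD→GBP→BRL: 1.615 × 0.07953 × 7.132 = 0.91604
Maximum is GBP→ILS→NOK→GBP at 0.9401; no arbitrage — every cycle loses value.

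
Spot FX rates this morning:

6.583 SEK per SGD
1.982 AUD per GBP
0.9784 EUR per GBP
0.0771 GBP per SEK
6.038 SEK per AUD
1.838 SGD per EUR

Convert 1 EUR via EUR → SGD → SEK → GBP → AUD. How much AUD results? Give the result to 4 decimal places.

1 EUR × 1.838 = 1.838 SGD
1.838 SGD × 6.583 = 12.099554 SEK
12.099554 SEK × 0.0771 = 0.9328756134 GBP
0.9328756134 GBP × 1.982 = 1.8489594657588 AUD

1.8490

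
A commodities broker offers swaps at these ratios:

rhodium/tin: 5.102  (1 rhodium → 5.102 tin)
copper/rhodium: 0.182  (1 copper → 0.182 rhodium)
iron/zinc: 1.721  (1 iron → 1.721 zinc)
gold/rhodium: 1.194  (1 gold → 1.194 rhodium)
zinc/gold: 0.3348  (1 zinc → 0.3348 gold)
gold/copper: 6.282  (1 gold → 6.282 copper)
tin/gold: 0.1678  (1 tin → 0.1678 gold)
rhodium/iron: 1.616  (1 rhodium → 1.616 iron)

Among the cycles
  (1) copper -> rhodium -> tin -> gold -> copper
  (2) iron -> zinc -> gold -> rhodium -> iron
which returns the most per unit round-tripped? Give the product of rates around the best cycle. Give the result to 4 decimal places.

1.1118

(1) 0.182 × 5.102 × 0.1678 × 6.282 = 0.97882
(2) 1.721 × 0.3348 × 1.194 × 1.616 = 1.11176
Highest is cycle (2) at 1.1118 (>1, arbitrage).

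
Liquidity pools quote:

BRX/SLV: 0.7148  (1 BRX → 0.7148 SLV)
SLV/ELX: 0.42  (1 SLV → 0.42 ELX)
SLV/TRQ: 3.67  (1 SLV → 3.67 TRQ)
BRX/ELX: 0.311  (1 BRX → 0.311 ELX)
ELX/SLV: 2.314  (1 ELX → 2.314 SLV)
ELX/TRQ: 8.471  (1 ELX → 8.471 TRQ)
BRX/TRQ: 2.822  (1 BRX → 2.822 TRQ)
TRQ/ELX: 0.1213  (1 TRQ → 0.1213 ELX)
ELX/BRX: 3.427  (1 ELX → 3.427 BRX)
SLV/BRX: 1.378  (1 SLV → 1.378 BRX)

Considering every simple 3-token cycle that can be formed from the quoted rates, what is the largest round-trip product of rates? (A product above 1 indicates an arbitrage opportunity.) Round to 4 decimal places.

TRQ→ELX→BRX→TRQ: 0.1213 × 3.427 × 2.822 = 1.17309
TRQ→ELX→SLV→TRQ: 0.1213 × 2.314 × 3.67 = 1.03013
ELX→BRX→SLV→ELX: 3.427 × 0.7148 × 0.42 = 1.02884
ELX→SLV→BRX→ELX: 2.314 × 1.378 × 0.311 = 0.99168
Maximum is TRQ→ELX→BRX→TRQ at 1.1731; arbitrage exists.

1.1731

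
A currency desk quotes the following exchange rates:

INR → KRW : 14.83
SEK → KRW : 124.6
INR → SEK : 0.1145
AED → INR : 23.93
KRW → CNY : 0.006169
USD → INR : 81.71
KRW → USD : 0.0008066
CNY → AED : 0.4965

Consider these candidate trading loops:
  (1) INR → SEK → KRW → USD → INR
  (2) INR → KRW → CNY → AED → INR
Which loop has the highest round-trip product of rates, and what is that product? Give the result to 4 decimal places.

(1) 0.1145 × 124.6 × 0.0008066 × 81.71 = 0.94028
(2) 14.83 × 0.006169 × 0.4965 × 23.93 = 1.08697
Highest is cycle (2) at 1.0870 (>1, arbitrage).

1.0870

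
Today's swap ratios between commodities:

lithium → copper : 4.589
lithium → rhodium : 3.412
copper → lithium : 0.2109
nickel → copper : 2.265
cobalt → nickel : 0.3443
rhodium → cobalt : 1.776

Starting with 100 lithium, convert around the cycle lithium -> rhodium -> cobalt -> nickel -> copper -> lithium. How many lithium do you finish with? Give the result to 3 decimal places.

100 lithium × 3.412 = 341.2 rhodium
341.2 rhodium × 1.776 = 605.9712 cobalt
605.9712 cobalt × 0.3443 = 208.63588416 nickel
208.63588416 nickel × 2.265 = 472.5602776224 copper
472.5602776224 copper × 0.2109 = 99.66296255056416 lithium

99.663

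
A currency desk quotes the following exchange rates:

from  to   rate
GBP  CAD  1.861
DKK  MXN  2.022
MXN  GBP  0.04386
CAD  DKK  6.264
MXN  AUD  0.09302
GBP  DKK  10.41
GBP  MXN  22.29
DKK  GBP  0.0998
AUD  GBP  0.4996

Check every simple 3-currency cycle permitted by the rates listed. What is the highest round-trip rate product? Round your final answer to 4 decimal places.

GBP→CAD→DKK→GBP: 1.861 × 6.264 × 0.0998 = 1.16340
GBP→MXN→AUD→GBP: 22.29 × 0.09302 × 0.4996 = 1.03588
GBP→DKK→MXN→GBP: 10.41 × 2.022 × 0.04386 = 0.92321
Maximum is GBP→CAD→DKK→GBP at 1.1634; arbitrage exists.

1.1634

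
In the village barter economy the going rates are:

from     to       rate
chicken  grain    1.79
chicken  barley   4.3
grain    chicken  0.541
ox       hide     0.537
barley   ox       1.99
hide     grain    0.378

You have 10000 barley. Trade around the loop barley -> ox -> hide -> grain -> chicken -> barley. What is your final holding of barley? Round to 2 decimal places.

9396.91

10000 barley × 1.99 = 19900 ox
19900 ox × 0.537 = 10686.3 hide
10686.3 hide × 0.378 = 4039.4214 grain
4039.4214 grain × 0.541 = 2185.3269774 chicken
2185.3269774 chicken × 4.3 = 9396.90600282 barley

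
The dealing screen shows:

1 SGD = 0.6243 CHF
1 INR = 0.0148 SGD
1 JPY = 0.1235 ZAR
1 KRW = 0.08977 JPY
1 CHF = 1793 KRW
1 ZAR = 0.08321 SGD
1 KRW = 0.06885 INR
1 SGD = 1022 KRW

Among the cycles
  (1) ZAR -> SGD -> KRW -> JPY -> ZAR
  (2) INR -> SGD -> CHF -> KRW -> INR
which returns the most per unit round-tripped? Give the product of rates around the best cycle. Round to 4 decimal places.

1.1406

(1) 0.08321 × 1022 × 0.08977 × 0.1235 = 0.94281
(2) 0.0148 × 0.6243 × 1793 × 0.06885 = 1.14062
Highest is cycle (2) at 1.1406 (>1, arbitrage).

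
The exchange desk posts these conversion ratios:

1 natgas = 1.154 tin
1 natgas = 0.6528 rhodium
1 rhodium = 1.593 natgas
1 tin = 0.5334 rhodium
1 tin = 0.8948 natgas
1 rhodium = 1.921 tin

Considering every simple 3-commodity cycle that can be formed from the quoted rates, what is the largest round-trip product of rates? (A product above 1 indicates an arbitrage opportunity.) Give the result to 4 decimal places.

1.1221

natgas→rhodium→tin→natgas: 0.6528 × 1.921 × 0.8948 = 1.12210
natgas→tin→rhodium→natgas: 1.154 × 0.5334 × 1.593 = 0.98056
Maximum is natgas→rhodium→tin→natgas at 1.1221; arbitrage exists.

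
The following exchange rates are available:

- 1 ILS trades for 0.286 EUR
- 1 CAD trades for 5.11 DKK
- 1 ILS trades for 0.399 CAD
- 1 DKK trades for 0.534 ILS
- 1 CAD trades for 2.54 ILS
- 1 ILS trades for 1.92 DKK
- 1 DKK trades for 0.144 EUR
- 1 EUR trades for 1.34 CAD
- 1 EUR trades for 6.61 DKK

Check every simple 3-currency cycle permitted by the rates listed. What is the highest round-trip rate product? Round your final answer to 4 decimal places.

DKK→ILS→CAD→DKK: 0.534 × 0.399 × 5.11 = 1.08877
EUR→DKK→ILS→EUR: 6.61 × 0.534 × 0.286 = 1.00951
EUR→CAD→DKK→EUR: 1.34 × 5.11 × 0.144 = 0.98603
EUR→CAD→ILS→EUR: 1.34 × 2.54 × 0.286 = 0.97343
Maximum is DKK→ILS→CAD→DKK at 1.0888; arbitrage exists.

1.0888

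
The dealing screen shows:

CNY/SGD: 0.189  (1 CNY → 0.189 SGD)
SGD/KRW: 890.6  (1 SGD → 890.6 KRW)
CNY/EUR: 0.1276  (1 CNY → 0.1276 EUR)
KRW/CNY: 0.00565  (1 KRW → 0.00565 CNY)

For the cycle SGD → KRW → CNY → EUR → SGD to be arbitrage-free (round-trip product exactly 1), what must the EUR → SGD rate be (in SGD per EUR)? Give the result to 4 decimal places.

Known legs of the cycle: 890.6 × 0.00565 × 0.1276 = 0.642069164
For no arbitrage the full-cycle product must be 1, so the missing rate is 1 / 0.642069164 ≈ 1.557465.

1.5575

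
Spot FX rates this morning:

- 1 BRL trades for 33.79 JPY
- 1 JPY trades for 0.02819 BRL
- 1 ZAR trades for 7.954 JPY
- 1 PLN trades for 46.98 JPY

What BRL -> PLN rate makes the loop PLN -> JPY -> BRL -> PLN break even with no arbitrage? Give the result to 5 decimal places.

Known legs of the cycle: 46.98 × 0.02819 = 1.3243662
For no arbitrage the full-cycle product must be 1, so the missing rate is 1 / 1.3243662 ≈ 0.7550782.

0.75508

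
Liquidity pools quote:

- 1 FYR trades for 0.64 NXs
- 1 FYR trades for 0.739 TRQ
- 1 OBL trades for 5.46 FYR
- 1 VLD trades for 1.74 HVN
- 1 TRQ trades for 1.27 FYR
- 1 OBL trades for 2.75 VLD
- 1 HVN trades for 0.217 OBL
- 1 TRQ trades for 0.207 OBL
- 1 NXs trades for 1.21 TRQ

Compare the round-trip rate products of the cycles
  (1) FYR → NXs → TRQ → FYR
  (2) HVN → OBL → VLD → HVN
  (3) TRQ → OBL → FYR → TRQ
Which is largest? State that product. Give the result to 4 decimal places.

(1) 0.64 × 1.21 × 1.27 = 0.98349
(2) 0.217 × 2.75 × 1.74 = 1.03835
(3) 0.207 × 5.46 × 0.739 = 0.83523
Highest is cycle (2) at 1.0383 (>1, arbitrage).

1.0383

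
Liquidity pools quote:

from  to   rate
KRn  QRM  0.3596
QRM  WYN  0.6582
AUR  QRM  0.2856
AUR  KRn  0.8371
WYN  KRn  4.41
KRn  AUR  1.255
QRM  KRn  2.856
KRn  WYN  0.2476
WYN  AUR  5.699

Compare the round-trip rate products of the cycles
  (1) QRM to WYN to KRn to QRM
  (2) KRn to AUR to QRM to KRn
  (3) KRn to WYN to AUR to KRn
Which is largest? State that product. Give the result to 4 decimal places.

1.1812

(1) 0.6582 × 4.41 × 0.3596 = 1.04380
(2) 1.255 × 0.2856 × 2.856 = 1.02367
(3) 0.2476 × 5.699 × 0.8371 = 1.18121
Highest is cycle (3) at 1.1812 (>1, arbitrage).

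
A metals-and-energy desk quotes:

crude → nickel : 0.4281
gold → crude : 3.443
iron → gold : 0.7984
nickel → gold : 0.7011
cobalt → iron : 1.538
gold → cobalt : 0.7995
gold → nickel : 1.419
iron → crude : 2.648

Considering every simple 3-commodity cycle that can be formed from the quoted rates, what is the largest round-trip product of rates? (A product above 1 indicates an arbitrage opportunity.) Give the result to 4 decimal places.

1.0334

gold→crude→nickel→gold: 3.443 × 0.4281 × 0.7011 = 1.03339
gold→cobalt→iron→gold: 0.7995 × 1.538 × 0.7984 = 0.98174
Maximum is gold→crude→nickel→gold at 1.0334; arbitrage exists.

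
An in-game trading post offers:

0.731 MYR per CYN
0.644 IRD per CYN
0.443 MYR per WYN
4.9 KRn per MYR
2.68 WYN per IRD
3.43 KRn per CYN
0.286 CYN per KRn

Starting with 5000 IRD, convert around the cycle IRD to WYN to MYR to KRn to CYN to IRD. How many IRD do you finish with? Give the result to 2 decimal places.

5357.43

5000 IRD × 2.68 = 13400 WYN
13400 WYN × 0.443 = 5936.2 MYR
5936.2 MYR × 4.9 = 29087.38 KRn
29087.38 KRn × 0.286 = 8318.99068 CYN
8318.99068 CYN × 0.644 = 5357.42999792 IRD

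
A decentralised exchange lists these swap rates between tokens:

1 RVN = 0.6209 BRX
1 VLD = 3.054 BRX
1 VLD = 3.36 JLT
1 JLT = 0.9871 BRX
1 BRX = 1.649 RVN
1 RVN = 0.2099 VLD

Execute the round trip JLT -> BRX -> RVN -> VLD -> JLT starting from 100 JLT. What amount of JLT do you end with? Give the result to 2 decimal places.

114.80

100 JLT × 0.9871 = 98.71 BRX
98.71 BRX × 1.649 = 162.77279 RVN
162.77279 RVN × 0.2099 = 34.166008621 VLD
34.166008621 VLD × 3.36 = 114.79778896656 JLT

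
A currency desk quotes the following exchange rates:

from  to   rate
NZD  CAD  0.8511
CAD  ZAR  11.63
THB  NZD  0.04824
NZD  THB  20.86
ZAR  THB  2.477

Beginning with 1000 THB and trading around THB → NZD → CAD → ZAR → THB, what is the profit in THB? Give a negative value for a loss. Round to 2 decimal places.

1000 THB × 0.04824 = 48.24 NZD
48.24 NZD × 0.8511 = 41.057064 CAD
41.057064 CAD × 11.63 = 477.49365432 ZAR
477.49365432 ZAR × 2.477 = 1182.75178175064 THB
Net change: 1182.75178175064 − 1000 = 182.75178175064 THB

182.75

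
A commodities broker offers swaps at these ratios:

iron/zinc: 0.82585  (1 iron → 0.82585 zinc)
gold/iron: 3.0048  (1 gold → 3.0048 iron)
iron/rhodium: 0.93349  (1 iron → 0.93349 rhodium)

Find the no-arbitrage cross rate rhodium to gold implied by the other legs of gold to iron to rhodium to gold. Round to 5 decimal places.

Known legs of the cycle: 3.0048 × 0.93349 = 2.804950752
For no arbitrage the full-cycle product must be 1, so the missing rate is 1 / 2.804950752 ≈ 0.3565125.

0.35651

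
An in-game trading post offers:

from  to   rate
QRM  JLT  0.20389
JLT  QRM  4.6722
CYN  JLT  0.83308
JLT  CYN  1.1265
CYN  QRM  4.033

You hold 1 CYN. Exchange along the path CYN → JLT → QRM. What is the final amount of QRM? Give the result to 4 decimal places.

3.8923

1 CYN × 0.83308 = 0.83308 JLT
0.83308 JLT × 4.6722 = 3.892316376 QRM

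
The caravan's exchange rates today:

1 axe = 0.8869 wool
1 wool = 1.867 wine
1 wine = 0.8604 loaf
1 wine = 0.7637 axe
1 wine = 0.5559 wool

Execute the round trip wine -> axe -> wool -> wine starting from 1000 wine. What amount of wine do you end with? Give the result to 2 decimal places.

1000 wine × 0.7637 = 763.7 axe
763.7 axe × 0.8869 = 677.32553 wool
677.32553 wool × 1.867 = 1264.56676451 wine

1264.57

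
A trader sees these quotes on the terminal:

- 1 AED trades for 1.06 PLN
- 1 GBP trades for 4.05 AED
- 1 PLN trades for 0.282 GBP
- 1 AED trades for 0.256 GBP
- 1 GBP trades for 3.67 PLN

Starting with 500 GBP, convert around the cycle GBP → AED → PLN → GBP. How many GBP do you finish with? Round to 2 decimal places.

500 GBP × 4.05 = 2025 AED
2025 AED × 1.06 = 2146.5 PLN
2146.5 PLN × 0.282 = 605.313 GBP

605.31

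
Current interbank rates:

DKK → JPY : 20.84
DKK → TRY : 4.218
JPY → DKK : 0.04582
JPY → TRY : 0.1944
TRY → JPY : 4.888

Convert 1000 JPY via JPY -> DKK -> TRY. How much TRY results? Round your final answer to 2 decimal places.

1000 JPY × 0.04582 = 45.82 DKK
45.82 DKK × 4.218 = 193.26876 TRY

193.27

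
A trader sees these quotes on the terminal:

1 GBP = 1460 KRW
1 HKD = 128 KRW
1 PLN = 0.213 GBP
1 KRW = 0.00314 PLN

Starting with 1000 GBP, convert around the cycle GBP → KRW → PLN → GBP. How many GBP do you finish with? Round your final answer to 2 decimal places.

976.48

1000 GBP × 1460 = 1460000 KRW
1460000 KRW × 0.00314 = 4584.4 PLN
4584.4 PLN × 0.213 = 976.4772 GBP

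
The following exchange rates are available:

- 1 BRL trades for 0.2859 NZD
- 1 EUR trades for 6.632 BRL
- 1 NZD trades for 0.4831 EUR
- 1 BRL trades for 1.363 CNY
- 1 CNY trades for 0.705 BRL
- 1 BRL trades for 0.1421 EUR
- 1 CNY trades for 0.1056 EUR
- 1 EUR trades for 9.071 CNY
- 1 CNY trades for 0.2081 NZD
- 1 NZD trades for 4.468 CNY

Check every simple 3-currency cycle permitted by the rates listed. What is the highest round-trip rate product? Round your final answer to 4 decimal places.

0.9546

EUR→BRL→CNY→EUR: 6.632 × 1.363 × 0.1056 = 0.95456
EUR→BRL→NZD→EUR: 6.632 × 0.2859 × 0.4831 = 0.91600
EUR→CNY→NZD→EUR: 9.071 × 0.2081 × 0.4831 = 0.91194
EUR→CNY→BRL→EUR: 9.071 × 0.705 × 0.1421 = 0.90874
NZD→CNY→BRL→NZD: 4.468 × 0.705 × 0.2859 = 0.90057
Maximum is EUR→BRL→CNY→EUR at 0.9546; no arbitrage — every cycle loses value.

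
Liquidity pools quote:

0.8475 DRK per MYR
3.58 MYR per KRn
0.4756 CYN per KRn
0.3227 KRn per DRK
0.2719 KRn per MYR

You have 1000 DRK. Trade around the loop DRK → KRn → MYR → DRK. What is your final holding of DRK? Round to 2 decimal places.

979.09

1000 DRK × 0.3227 = 322.7 KRn
322.7 KRn × 3.58 = 1155.266 MYR
1155.266 MYR × 0.8475 = 979.087935 DRK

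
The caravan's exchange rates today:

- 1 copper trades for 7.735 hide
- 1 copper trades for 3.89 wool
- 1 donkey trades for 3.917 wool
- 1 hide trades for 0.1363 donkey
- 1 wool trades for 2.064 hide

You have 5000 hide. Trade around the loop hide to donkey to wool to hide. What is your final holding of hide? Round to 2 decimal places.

5000 hide × 0.1363 = 681.5 donkey
681.5 donkey × 3.917 = 2669.4355 wool
2669.4355 wool × 2.064 = 5509.714872 hide

5509.71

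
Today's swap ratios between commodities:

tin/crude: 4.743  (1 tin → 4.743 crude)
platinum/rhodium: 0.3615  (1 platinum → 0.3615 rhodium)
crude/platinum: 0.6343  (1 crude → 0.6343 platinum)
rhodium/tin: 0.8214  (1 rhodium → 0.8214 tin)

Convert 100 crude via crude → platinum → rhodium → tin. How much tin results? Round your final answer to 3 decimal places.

100 crude × 0.6343 = 63.43 platinum
63.43 platinum × 0.3615 = 22.929945 rhodium
22.929945 rhodium × 0.8214 = 18.834656823 tin

18.835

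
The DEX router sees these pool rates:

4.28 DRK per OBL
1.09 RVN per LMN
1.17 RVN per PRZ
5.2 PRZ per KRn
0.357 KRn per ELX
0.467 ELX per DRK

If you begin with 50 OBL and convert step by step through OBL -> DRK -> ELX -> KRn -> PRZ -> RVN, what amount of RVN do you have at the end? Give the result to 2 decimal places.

217.06

50 OBL × 4.28 = 214 DRK
214 DRK × 0.467 = 99.938 ELX
99.938 ELX × 0.357 = 35.677866 KRn
35.677866 KRn × 5.2 = 185.5249032 PRZ
185.5249032 PRZ × 1.17 = 217.064136744 RVN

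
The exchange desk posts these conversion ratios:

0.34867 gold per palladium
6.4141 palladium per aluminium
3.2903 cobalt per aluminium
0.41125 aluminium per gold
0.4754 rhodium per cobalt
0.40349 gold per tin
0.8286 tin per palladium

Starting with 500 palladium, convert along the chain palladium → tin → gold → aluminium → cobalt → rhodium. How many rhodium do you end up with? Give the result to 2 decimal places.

107.53

500 palladium × 0.8286 = 414.3 tin
414.3 tin × 0.40349 = 167.165907 gold
167.165907 gold × 0.41125 = 68.74697925375 aluminium
68.74697925375 aluminium × 3.2903 = 226.198185838613625 cobalt
226.198185838613625 cobalt × 0.4754 = 107.534617547676917325 rhodium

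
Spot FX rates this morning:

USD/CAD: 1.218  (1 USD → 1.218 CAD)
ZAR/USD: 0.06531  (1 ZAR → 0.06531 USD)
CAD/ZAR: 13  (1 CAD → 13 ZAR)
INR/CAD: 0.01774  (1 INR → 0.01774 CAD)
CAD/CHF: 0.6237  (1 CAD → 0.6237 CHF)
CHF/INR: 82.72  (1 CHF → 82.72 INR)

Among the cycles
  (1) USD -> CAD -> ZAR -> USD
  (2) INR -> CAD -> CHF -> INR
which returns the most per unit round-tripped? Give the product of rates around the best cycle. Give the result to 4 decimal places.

(1) 1.218 × 13 × 0.06531 = 1.03412
(2) 0.01774 × 0.6237 × 82.72 = 0.91525
Highest is cycle (1) at 1.0341 (>1, arbitrage).

1.0341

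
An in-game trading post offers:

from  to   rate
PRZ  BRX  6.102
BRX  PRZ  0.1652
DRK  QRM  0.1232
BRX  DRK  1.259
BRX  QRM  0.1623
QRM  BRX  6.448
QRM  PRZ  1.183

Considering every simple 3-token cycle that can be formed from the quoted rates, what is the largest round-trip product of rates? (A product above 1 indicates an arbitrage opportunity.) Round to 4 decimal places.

1.1716

QRM→PRZ→BRX→QRM: 1.183 × 6.102 × 0.1623 = 1.17159
QRM→BRX→DRK→QRM: 6.448 × 1.259 × 0.1232 = 1.00014
Maximum is QRM→PRZ→BRX→QRM at 1.1716; arbitrage exists.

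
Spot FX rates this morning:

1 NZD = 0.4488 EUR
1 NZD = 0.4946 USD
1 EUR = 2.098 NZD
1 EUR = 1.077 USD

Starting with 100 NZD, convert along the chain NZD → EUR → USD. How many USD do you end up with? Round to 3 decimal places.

48.336

100 NZD × 0.4488 = 44.88 EUR
44.88 EUR × 1.077 = 48.33576 USD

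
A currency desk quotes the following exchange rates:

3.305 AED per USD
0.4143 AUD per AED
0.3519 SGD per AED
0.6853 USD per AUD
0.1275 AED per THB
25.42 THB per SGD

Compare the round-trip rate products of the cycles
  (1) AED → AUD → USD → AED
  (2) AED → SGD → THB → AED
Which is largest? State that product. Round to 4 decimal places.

1.1405

(1) 0.4143 × 0.6853 × 3.305 = 0.93835
(2) 0.3519 × 25.42 × 0.1275 = 1.14053
Highest is cycle (2) at 1.1405 (>1, arbitrage).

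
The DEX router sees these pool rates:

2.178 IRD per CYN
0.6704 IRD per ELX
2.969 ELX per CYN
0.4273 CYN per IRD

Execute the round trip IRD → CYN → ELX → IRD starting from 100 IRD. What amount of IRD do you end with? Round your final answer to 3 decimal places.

100 IRD × 0.4273 = 42.73 CYN
42.73 CYN × 2.969 = 126.86537 ELX
126.86537 ELX × 0.6704 = 85.050544048 IRD

85.051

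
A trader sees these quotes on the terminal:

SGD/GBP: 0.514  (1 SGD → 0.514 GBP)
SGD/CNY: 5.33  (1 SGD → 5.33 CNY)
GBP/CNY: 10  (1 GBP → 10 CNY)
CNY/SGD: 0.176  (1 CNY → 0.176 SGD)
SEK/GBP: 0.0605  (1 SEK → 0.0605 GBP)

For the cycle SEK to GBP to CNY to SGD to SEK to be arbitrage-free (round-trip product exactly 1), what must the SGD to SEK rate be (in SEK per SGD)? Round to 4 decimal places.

Known legs of the cycle: 0.0605 × 10 × 0.176 = 0.10648
For no arbitrage the full-cycle product must be 1, so the missing rate is 1 / 0.10648 ≈ 9.391435.

9.3914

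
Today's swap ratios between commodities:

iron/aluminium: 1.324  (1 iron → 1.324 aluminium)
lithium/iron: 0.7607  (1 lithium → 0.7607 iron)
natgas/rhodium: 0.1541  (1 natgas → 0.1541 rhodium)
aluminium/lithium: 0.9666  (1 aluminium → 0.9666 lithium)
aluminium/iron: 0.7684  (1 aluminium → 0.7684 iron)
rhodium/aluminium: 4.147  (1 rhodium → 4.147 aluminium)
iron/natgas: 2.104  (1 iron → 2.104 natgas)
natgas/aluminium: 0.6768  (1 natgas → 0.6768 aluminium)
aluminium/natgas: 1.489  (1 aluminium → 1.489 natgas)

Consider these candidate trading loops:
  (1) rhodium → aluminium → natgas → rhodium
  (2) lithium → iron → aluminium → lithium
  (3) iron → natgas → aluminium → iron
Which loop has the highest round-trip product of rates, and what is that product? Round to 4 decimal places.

1.0942

(1) 4.147 × 1.489 × 0.1541 = 0.95155
(2) 0.7607 × 1.324 × 0.9666 = 0.97353
(3) 2.104 × 0.6768 × 0.7684 = 1.09419
Highest is cycle (3) at 1.0942 (>1, arbitrage).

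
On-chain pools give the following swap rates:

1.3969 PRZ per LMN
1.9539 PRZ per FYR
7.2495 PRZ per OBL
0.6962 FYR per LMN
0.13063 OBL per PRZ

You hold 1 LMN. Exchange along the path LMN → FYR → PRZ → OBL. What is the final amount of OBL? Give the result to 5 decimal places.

0.17770

1 LMN × 0.6962 = 0.6962 FYR
0.6962 FYR × 1.9539 = 1.36030518 PRZ
1.36030518 PRZ × 0.13063 = 0.1776966656634 OBL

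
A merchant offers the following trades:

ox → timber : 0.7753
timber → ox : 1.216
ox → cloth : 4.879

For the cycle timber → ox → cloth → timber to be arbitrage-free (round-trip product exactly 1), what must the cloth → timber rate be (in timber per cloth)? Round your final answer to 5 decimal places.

Known legs of the cycle: 1.216 × 4.879 = 5.932864
For no arbitrage the full-cycle product must be 1, so the missing rate is 1 / 5.932864 ≈ 0.1685527.

0.16855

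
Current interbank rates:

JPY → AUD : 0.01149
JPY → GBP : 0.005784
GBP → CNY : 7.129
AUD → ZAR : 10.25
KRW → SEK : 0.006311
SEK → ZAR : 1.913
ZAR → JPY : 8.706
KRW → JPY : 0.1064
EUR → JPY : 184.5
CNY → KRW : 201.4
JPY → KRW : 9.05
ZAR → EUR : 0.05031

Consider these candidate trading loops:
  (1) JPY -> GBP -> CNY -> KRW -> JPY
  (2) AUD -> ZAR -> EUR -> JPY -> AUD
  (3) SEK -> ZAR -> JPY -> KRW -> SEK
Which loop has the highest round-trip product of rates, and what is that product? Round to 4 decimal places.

(1) 0.005784 × 7.129 × 201.4 × 0.1064 = 0.88360
(2) 10.25 × 0.05031 × 184.5 × 0.01149 = 1.09319
(3) 1.913 × 8.706 × 9.05 × 0.006311 = 0.95122
Highest is cycle (2) at 1.0932 (>1, arbitrage).

1.0932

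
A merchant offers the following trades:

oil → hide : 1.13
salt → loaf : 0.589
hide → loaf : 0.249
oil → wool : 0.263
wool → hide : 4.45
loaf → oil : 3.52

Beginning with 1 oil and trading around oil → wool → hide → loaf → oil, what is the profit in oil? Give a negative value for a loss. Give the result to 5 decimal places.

1 oil × 0.263 = 0.263 wool
0.263 wool × 4.45 = 1.17035 hide
1.17035 hide × 0.249 = 0.29141715 loaf
0.29141715 loaf × 3.52 = 1.025788368 oil
Net change: 1.025788368 − 1 = 0.025788368 oil

0.02579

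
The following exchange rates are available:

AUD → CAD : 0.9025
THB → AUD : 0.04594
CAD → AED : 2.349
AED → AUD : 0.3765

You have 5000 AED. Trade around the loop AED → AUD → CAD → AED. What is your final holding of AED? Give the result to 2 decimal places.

5000 AED × 0.3765 = 1882.5 AUD
1882.5 AUD × 0.9025 = 1698.95625 CAD
1698.95625 CAD × 2.349 = 3990.84823125 AED

3990.85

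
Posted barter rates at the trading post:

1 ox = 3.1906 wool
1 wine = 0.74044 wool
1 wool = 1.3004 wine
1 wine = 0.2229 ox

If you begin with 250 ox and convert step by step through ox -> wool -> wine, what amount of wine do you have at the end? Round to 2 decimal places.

1037.26

250 ox × 3.1906 = 797.65 wool
797.65 wool × 1.3004 = 1037.26406 wine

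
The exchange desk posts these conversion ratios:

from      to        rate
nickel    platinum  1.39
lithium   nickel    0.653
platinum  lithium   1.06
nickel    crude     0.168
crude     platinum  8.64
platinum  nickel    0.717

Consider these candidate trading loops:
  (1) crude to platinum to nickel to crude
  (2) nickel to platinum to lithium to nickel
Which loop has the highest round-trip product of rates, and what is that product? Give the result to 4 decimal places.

1.0407

(1) 8.64 × 0.717 × 0.168 = 1.04074
(2) 1.39 × 1.06 × 0.653 = 0.96213
Highest is cycle (1) at 1.0407 (>1, arbitrage).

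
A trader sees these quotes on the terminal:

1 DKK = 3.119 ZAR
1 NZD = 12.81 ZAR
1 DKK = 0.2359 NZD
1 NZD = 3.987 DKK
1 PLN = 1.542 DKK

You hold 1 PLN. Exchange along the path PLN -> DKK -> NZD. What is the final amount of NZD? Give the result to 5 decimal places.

0.36376

1 PLN × 1.542 = 1.542 DKK
1.542 DKK × 0.2359 = 0.3637578 NZD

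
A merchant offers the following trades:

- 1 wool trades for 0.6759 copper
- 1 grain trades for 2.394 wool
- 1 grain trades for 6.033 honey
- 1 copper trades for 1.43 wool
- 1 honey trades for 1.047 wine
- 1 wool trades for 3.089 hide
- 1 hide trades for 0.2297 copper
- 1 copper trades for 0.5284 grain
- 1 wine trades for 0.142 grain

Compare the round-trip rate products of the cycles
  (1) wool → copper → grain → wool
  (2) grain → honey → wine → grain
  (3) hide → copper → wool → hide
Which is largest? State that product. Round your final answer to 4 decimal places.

(1) 0.6759 × 0.5284 × 2.394 = 0.85501
(2) 6.033 × 1.047 × 0.142 = 0.89695
(3) 0.2297 × 1.43 × 3.089 = 1.01465
Highest is cycle (3) at 1.0146 (>1, arbitrage).

1.0146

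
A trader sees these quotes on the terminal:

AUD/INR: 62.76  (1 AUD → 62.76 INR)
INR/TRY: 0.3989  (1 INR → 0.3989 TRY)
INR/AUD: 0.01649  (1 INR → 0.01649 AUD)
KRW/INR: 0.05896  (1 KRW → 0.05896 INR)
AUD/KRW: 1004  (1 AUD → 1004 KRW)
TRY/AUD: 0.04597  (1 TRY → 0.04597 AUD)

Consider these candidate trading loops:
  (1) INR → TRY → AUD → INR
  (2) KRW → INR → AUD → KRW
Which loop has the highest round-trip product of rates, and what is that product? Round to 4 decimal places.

(1) 0.3989 × 0.04597 × 62.76 = 1.15086
(2) 0.05896 × 0.01649 × 1004 = 0.97614
Highest is cycle (1) at 1.1509 (>1, arbitrage).

1.1509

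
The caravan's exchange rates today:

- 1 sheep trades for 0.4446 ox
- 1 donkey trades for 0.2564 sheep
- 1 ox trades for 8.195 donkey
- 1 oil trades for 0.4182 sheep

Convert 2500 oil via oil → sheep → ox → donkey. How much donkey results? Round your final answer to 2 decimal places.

3809.28

2500 oil × 0.4182 = 1045.5 sheep
1045.5 sheep × 0.4446 = 464.8293 ox
464.8293 ox × 8.195 = 3809.2761135 donkey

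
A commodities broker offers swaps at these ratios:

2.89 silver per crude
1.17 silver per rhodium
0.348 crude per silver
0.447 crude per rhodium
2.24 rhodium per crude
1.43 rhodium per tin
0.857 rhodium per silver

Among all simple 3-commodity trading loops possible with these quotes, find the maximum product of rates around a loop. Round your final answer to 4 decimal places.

1.1071

rhodium→crude→silver→rhodium: 0.447 × 2.89 × 0.857 = 1.10710
rhodium→silver→crude→rhodium: 1.17 × 0.348 × 2.24 = 0.91204
Maximum is rhodium→crude→silver→rhodium at 1.1071; arbitrage exists.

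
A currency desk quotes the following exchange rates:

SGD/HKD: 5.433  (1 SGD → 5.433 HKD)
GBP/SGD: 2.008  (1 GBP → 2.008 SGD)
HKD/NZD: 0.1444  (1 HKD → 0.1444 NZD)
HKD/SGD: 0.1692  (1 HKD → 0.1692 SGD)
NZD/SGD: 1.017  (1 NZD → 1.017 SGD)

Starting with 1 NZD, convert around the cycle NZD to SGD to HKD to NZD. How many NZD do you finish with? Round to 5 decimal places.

1 NZD × 1.017 = 1.017 SGD
1.017 SGD × 5.433 = 5.525361 HKD
5.525361 HKD × 0.1444 = 0.7978621284 NZD

0.79786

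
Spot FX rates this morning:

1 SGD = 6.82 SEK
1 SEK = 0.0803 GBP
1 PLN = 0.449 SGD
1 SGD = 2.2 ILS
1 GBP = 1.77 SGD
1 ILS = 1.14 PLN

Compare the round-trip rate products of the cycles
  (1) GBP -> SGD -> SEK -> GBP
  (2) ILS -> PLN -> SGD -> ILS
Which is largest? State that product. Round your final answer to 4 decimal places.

(1) 1.77 × 6.82 × 0.0803 = 0.96933
(2) 1.14 × 0.449 × 2.2 = 1.12609
Highest is cycle (2) at 1.1261 (>1, arbitrage).

1.1261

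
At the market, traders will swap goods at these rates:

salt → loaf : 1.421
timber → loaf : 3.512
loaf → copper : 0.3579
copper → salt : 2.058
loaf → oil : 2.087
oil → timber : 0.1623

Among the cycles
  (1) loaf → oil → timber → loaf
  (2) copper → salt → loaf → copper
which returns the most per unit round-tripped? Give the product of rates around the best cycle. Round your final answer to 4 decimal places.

1.1896

(1) 2.087 × 0.1623 × 3.512 = 1.18958
(2) 2.058 × 1.421 × 0.3579 = 1.04665
Highest is cycle (1) at 1.1896 (>1, arbitrage).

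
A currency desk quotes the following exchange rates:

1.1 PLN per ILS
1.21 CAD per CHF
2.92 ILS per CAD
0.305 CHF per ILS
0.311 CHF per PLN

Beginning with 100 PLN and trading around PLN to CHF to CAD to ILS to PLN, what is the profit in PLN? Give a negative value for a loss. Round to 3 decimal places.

100 PLN × 0.311 = 31.1 CHF
31.1 CHF × 1.21 = 37.631 CAD
37.631 CAD × 2.92 = 109.88252 ILS
109.88252 ILS × 1.1 = 120.870772 PLN
Net change: 120.870772 − 100 = 20.870772 PLN

20.871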